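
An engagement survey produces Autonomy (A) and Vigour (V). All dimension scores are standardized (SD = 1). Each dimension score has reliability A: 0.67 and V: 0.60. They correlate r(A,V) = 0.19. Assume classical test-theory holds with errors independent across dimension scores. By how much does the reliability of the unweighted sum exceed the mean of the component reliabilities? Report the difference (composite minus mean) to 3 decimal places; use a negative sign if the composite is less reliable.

0.058

Var(sum) = 2 + 0.38 = 2.38; true-score variance = 1.27 + 0.38 = 1.65; composite reliability = 0.6933.
Mean component reliability = 0.6350.
Difference = 0.6933 − 0.6350 = 0.058.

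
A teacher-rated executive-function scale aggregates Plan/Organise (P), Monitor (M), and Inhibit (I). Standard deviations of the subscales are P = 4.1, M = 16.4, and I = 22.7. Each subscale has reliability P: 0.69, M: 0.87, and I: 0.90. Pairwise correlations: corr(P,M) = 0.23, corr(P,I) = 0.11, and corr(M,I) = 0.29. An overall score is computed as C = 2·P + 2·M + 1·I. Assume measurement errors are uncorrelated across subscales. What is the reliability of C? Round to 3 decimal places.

Var(C) = 2²·4.1² + 2²·16.4² + 22.7² + 2·[4·4.1·16.4·0.23 + 2·4.1·22.7·0.11 + 2·16.4·22.7·0.29] = 1658.37 + 596.517 = 2254.89.
Under uncorrelated errors the observed covariances equal the true-score covariances, so only the own-variance terms attenuate.
True-score variance = [2²·4.1²·0.69 + 2²·16.4²·0.87 + 22.7²·0.90] + 596.517 = 1446.14 + 596.517 = 2042.65.
Reliability = 2042.65 / 2254.89 = 0.906.

0.906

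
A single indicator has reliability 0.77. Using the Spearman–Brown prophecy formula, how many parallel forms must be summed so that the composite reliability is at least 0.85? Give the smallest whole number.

2

k ≥ ρ*(1−ρ₁)/(ρ₁(1−ρ*)) = 0.85·0.23 / (0.77·0.15) = 1.693.
Smallest integer k = 2.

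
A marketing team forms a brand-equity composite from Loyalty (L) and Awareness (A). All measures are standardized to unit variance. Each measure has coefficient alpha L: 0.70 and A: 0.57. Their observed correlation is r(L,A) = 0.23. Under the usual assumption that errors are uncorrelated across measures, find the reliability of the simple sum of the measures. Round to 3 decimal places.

0.703

Var(L+A) = 2 + 2·[0.23] = 2 + 0.46 = 2.46.
With uncorrelated errors the cross-covariances are all true-score covariance, so they carry over unchanged; only the diagonal terms shrink to ρᵢσᵢ².
True-score variance = [0.70 + 0.57] + 0.46 = 1.27 + 0.46 = 1.73.
Reliability = 1.73 / 2.46 = 0.703.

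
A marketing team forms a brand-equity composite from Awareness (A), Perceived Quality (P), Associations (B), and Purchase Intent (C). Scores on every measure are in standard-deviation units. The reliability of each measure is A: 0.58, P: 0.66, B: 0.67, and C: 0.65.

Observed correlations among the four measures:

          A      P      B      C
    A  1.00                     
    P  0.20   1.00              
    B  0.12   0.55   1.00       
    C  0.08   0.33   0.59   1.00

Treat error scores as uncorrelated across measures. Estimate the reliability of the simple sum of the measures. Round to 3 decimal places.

Var(A+P+B+C) = 4 + 2·[0.20 + 0.12 + 0.08 + 0.55 + 0.33 + 0.59] = 4 + 3.74 = 7.74.
With uncorrelated errors the cross-covariances are all true-score covariance, so they carry over unchanged; only the diagonal terms shrink to ρᵢσᵢ².
True-score variance = [0.58 + 0.66 + 0.67 + 0.65] + 3.74 = 2.56 + 3.74 = 6.3.
Reliability = 6.3 / 7.74 = 0.814.

0.814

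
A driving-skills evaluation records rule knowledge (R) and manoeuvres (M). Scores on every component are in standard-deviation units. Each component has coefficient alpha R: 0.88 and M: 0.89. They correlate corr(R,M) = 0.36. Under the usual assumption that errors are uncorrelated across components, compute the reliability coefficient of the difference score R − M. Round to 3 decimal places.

Var(R−M) = 1 + 1 − 2·0.36 = 2 − 0.72 = 1.28.
Under uncorrelated errors the observed covariances equal the true-score covariances, so only the own-variance terms attenuate.
True-score variance = [0.88 + 0.89] − 0.72 = 1.77 − 0.72 = 1.05.
Reliability = 1.05 / 1.28 = 0.820.

0.820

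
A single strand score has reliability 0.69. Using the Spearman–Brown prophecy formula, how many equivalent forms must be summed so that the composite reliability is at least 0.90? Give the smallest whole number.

5

k ≥ ρ*(1−ρ₁)/(ρ₁(1−ρ*)) = 0.90·0.31 / (0.69·0.10) = 4.043.
Smallest integer k = 5.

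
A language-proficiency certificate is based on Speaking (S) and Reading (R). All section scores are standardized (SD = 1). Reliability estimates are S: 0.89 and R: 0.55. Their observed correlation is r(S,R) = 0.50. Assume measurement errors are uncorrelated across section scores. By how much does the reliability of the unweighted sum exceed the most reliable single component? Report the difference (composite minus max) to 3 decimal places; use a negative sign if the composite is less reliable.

Var(sum) = 2 + 1 = 3; true-score variance = 1.44 + 1 = 2.44; composite reliability = 0.8133.
Max component reliability = 0.8900.
Difference = 0.8133 − 0.8900 = -0.077.

-0.077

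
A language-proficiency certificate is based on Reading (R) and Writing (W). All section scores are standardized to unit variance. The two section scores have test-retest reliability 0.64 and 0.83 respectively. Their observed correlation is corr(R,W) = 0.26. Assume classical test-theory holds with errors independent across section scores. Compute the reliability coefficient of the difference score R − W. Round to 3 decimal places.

0.642

Var(R−W) = 1 + 1 − 2·0.26 = 2 − 0.52 = 1.48.
With uncorrelated errors the cross-covariances are all true-score covariance, so they carry over unchanged; only the diagonal terms shrink to ρᵢσᵢ².
True-score variance = [0.64 + 0.83] − 0.52 = 1.47 − 0.52 = 0.95.
Reliability = 0.95 / 1.48 = 0.642.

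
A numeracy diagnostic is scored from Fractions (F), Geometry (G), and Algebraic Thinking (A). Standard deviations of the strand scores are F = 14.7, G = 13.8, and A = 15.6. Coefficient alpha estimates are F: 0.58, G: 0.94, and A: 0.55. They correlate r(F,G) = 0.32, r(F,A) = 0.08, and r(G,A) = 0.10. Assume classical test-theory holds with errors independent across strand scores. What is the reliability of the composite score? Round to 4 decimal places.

0.7537

Var(F+G+A) = 14.7² + 13.8² + 15.6² + 2·[14.7·13.8·0.32 + 14.7·15.6·0.08 + 13.8·15.6·0.10] = 649.89 + 209.578 = 859.468.
Because errors are independent across components, Cov(Tᵢ,Tⱼ) = Cov(Xᵢ,Xⱼ); the off-diagonal part of the true-score variance is the same as above.
True-score variance = [14.7²·0.58 + 13.8²·0.94 + 15.6²·0.55] + 209.578 = 438.194 + 209.578 = 647.771.
Reliability = 647.771 / 859.468 = 0.7537.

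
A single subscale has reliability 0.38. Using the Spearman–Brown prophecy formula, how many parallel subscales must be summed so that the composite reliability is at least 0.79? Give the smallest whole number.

7

k ≥ ρ*(1−ρ₁)/(ρ₁(1−ρ*)) = 0.79·0.62 / (0.38·0.21) = 6.138.
Smallest integer k = 7.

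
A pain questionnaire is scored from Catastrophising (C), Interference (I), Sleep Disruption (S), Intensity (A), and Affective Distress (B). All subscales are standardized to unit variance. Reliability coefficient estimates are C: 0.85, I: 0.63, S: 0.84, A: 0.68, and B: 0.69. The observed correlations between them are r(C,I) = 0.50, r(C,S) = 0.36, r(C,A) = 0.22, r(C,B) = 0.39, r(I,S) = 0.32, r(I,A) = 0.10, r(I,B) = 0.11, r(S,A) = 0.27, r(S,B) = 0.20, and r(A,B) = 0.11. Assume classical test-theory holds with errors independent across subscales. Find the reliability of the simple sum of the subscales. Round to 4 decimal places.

0.8711

Var(C+I+S+A+B) = 5 + 2·[0.50 + 0.36 + 0.22 + 0.39 + 0.32 + 0.10 + 0.11 + 0.27 + 0.20 + 0.11] = 5 + 5.16 = 10.16.
With uncorrelated errors the cross-covariances are all true-score covariance, so they carry over unchanged; only the diagonal terms shrink to ρᵢσᵢ².
True-score variance = [0.85 + 0.63 + 0.84 + 0.68 + 0.69] + 5.16 = 3.69 + 5.16 = 8.85.
Reliability = 8.85 / 10.16 = 0.8711.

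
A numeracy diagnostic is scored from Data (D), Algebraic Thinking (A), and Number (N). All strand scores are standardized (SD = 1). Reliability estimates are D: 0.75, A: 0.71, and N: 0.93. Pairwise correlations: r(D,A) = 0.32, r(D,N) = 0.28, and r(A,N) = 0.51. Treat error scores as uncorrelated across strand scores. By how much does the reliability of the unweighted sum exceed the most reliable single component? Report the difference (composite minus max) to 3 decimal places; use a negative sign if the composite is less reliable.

Var(sum) = 3 + 2.22 = 5.22; true-score variance = 2.39 + 2.22 = 4.61; composite reliability = 0.8831.
Max component reliability = 0.9300.
Difference = 0.8831 − 0.9300 = -0.047.

-0.047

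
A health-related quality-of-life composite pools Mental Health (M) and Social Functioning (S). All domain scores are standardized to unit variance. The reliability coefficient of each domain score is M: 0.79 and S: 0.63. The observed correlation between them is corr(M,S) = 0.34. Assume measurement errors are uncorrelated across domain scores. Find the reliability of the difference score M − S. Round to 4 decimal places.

Var(M−S) = 1 + 1 − 2·0.34 = 2 − 0.68 = 1.32.
Because errors are independent across components, Cov(Tᵢ,Tⱼ) = Cov(Xᵢ,Xⱼ); the off-diagonal part of the true-score variance is the same as above.
True-score variance = [0.79 + 0.63] − 0.68 = 1.42 − 0.68 = 0.74.
Reliability = 0.74 / 1.32 = 0.5606.

0.5606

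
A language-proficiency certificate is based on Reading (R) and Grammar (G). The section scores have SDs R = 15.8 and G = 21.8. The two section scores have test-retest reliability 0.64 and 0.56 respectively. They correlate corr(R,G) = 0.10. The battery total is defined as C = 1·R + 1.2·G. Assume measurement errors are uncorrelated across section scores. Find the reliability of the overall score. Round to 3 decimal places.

0.615

Var(C) = 15.8² + 1.2²·21.8² + 2·[1.2·15.8·21.8·0.10] = 933.986 + 82.6656 = 1016.65.
Because errors are independent across components, Cov(Tᵢ,Tⱼ) = Cov(Xᵢ,Xⱼ); the off-diagonal part of the true-score variance is the same as above.
True-score variance = [15.8²·0.64 + 1.2²·21.8²·0.56] + 82.6656 = 543.003 + 82.6656 = 625.669.
Reliability = 625.669 / 1016.65 = 0.615.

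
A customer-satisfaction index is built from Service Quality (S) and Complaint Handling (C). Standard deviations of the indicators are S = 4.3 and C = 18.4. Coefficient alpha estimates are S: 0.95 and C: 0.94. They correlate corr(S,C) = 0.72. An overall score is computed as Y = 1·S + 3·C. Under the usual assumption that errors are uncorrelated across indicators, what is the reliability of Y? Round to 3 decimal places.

0.946

Var(Y) = 4.3² + 3²·18.4² + 2·[3·4.3·18.4·0.72] = 3065.53 + 341.798 = 3407.33.
With uncorrelated errors the cross-covariances are all true-score covariance, so they carry over unchanged; only the diagonal terms shrink to ρᵢσᵢ².
True-score variance = [4.3²·0.95 + 3²·18.4²·0.94] + 341.798 = 2881.78 + 341.798 = 3223.58.
Reliability = 3223.58 / 3407.33 = 0.946.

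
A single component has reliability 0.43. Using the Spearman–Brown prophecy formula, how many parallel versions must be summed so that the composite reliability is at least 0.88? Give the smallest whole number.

k ≥ ρ*(1−ρ₁)/(ρ₁(1−ρ*)) = 0.88·0.57 / (0.43·0.12) = 9.721.
Smallest integer k = 10.

10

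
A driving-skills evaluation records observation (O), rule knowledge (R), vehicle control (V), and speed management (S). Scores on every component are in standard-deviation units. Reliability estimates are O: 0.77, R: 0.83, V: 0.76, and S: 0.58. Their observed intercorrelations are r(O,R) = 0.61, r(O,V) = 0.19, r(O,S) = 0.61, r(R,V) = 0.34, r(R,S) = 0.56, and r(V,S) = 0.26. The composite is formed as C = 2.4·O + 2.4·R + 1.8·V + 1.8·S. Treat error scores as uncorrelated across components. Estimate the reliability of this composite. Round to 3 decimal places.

Var(C) = 2.4² + 2.4² + 1.8² + 1.8² + 2·[5.76·0.61 + 4.32·0.19 + 4.32·0.61 + 4.32·0.34 + 4.32·0.56 + 3.24·0.26] = 18 + 23.4 = 41.4.
With uncorrelated errors the cross-covariances are all true-score covariance, so they carry over unchanged; only the diagonal terms shrink to ρᵢσᵢ².
True-score variance = [2.4²·0.77 + 2.4²·0.83 + 1.8²·0.76 + 1.8²·0.58] + 23.4 = 13.5576 + 23.4 = 36.9576.
Reliability = 36.9576 / 41.4 = 0.893.

0.893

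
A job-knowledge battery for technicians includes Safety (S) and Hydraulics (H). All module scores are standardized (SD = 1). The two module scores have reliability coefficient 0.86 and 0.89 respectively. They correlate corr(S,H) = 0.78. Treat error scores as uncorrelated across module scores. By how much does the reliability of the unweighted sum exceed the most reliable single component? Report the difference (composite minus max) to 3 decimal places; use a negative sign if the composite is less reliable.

Var(sum) = 2 + 1.56 = 3.56; true-score variance = 1.75 + 1.56 = 3.31; composite reliability = 0.9298.
Max component reliability = 0.8900.
Difference = 0.9298 − 0.8900 = 0.040.

0.040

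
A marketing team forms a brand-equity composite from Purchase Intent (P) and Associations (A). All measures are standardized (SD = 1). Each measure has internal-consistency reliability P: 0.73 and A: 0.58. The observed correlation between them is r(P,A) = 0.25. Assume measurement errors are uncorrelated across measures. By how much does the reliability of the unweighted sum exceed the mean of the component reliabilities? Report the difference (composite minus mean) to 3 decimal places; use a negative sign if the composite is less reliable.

Var(sum) = 2 + 0.5 = 2.5; true-score variance = 1.31 + 0.5 = 1.81; composite reliability = 0.7240.
Mean component reliability = 0.6550.
Difference = 0.7240 − 0.6550 = 0.069.

0.069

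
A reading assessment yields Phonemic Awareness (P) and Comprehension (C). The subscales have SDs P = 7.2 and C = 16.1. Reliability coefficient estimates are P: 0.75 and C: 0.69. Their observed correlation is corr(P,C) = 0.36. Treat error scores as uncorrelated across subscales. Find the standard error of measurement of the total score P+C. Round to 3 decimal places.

Var(total) = 311.05 + 83.4624 = 394.512.
True-score variance = 217.735 + 83.4624 = 301.197, so reliability = 0.7635.
Error variance = 394.512 − 301.197 = 93.3151; SEM = √93.3151 = 9.660.

9.660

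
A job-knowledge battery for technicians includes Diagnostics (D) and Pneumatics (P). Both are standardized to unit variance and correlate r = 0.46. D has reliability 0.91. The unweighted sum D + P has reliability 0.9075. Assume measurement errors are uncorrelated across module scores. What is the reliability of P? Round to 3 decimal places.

Var(D+P) = 2 + 2·0.46 = 2.920.
True-score variance = ρ_D + ρ_P + 2·0.46, so 0.9075 = (0.91 + ρ_P + 0.92) / 2.920.
ρ_P = 0.9075·2.920 − 0.91 − 0.92 = 0.820.

0.820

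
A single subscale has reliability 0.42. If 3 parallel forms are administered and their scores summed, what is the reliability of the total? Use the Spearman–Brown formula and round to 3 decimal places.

ρ_k = kρ / (1 + (k−1)ρ) = 3·0.42 / (1 + 2·0.42) = 1.260 / 1.840 = 0.685.

0.685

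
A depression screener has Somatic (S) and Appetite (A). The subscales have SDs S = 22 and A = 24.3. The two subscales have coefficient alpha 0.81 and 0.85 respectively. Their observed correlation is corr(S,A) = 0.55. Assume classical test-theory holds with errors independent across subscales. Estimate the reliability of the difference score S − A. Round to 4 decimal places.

Var(S−A) = 22² + 24.3² − 2·22·24.3·0.55 = 1074.49 − 588.06 = 486.43.
Under uncorrelated errors the observed covariances equal the true-score covariances, so only the own-variance terms attenuate.
True-score variance = [22²·0.81 + 24.3²·0.85] − 588.06 = 893.957 − 588.06 = 305.896.
Reliability = 305.896 / 486.43 = 0.6289.

0.6289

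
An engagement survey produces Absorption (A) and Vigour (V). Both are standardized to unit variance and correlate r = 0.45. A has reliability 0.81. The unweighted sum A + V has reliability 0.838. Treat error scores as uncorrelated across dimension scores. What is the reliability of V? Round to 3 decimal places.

0.720

Var(A+V) = 2 + 2·0.45 = 2.900.
True-score variance = ρ_A + ρ_V + 2·0.45, so 0.838 = (0.81 + ρ_V + 0.90) / 2.900.
ρ_V = 0.838·2.900 − 0.81 − 0.90 = 0.720.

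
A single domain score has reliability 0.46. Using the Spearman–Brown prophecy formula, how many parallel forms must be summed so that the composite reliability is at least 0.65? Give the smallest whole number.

k ≥ ρ*(1−ρ₁)/(ρ₁(1−ρ*)) = 0.65·0.54 / (0.46·0.35) = 2.180.
Smallest integer k = 3.

3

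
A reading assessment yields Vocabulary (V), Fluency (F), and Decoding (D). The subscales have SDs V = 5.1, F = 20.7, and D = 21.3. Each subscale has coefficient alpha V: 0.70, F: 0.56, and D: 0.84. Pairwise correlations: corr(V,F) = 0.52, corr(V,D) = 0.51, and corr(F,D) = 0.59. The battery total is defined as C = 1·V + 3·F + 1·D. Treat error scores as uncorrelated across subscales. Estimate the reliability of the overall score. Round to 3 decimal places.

0.720

Var(C) = 5.1² + 3²·20.7² + 21.3² + 2·[3·5.1·20.7·0.52 + 5.1·21.3·0.51 + 3·20.7·21.3·0.59] = 4336.11 + 2001 = 6337.11.
Because errors are independent across components, Cov(Tᵢ,Tⱼ) = Cov(Xᵢ,Xⱼ); the off-diagonal part of the true-score variance is the same as above.
True-score variance = [5.1²·0.70 + 3²·20.7²·0.56 + 21.3²·0.84] + 2001 = 2558.9 + 2001 = 4559.9.
Reliability = 4559.9 / 6337.11 = 0.720.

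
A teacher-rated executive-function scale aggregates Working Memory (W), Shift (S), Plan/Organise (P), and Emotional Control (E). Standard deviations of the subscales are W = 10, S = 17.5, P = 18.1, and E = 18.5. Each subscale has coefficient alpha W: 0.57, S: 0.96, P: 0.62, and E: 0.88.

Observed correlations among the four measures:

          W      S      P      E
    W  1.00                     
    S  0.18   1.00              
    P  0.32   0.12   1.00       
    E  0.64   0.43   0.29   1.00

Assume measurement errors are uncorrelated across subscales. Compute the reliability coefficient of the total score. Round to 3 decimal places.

0.892

Var(W+S+P+E) = 10² + 17.5² + 18.1² + 18.5² + 2·[10·17.5·0.18 + 10·18.1·0.32 + 10·18.5·0.64 + 17.5·18.1·0.12 + 17.5·18.5·0.43 + 18.1·18.5·0.29] = 1076.11 + 964.298 = 2040.41.
With uncorrelated errors the cross-covariances are all true-score covariance, so they carry over unchanged; only the diagonal terms shrink to ρᵢσᵢ².
True-score variance = [10²·0.57 + 17.5²·0.96 + 18.1²·0.62 + 18.5²·0.88] + 964.298 = 855.298 + 964.298 = 1819.6.
Reliability = 1819.6 / 2040.41 = 0.892.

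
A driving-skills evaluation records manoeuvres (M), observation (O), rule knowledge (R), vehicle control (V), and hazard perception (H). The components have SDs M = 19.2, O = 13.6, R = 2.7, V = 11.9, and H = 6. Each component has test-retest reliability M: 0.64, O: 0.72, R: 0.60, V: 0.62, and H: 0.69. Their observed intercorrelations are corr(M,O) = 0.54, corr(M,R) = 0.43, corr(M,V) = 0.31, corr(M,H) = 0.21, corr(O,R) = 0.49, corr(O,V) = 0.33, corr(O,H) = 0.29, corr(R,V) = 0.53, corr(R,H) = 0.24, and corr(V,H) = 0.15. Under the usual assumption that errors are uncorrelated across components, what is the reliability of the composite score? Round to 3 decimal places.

0.833

Var(M+O+R+V+H) = 19.2² + 13.6² + 2.7² + 11.9² + 6² + 2·[19.2·13.6·0.54 + 19.2·2.7·0.43 + 19.2·11.9·0.31 + 19.2·6·0.21 + 13.6·2.7·0.49 + 13.6·11.9·0.33 + 13.6·6·0.29 + 2.7·11.9·0.53 + 2.7·6·0.24 + 11.9·6·0.15] = 738.5 + 770.015 = 1508.52.
Because errors are independent across components, Cov(Tᵢ,Tⱼ) = Cov(Xᵢ,Xⱼ); the off-diagonal part of the true-score variance is the same as above.
True-score variance = [19.2²·0.64 + 13.6²·0.72 + 2.7²·0.60 + 11.9²·0.62 + 6²·0.69] + 770.015 = 486.113 + 770.015 = 1256.13.
Reliability = 1256.13 / 1508.52 = 0.833.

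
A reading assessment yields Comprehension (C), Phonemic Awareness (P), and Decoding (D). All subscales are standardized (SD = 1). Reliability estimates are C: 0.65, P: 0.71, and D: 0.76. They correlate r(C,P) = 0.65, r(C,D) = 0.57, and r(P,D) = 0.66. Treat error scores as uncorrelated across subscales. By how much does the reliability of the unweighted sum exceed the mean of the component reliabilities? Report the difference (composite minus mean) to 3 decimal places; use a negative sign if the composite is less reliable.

Var(sum) = 3 + 3.76 = 6.76; true-score variance = 2.12 + 3.76 = 5.88; composite reliability = 0.8698.
Mean component reliability = 0.7067.
Difference = 0.8698 − 0.7067 = 0.163.

0.163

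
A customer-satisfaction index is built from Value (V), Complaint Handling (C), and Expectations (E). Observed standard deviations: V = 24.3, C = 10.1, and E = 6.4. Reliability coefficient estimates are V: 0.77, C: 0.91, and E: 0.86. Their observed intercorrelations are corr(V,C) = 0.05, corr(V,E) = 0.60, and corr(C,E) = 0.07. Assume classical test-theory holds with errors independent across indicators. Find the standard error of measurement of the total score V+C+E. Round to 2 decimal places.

12.28

Var(total) = 733.46 + 220.217 = 953.677.
True-score variance = 582.732 + 220.217 = 802.949, so reliability = 0.8420.
Error variance = 953.677 − 802.949 = 150.728; SEM = √150.728 = 12.28.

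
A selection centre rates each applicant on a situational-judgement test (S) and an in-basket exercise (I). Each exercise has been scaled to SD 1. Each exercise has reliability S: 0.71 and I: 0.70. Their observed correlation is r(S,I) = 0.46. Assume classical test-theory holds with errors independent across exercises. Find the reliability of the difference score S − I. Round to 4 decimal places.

0.4537

Var(S−I) = 1 + 1 − 2·0.46 = 2 − 0.92 = 1.08.
Because errors are independent across components, Cov(Tᵢ,Tⱼ) = Cov(Xᵢ,Xⱼ); the off-diagonal part of the true-score variance is the same as above.
True-score variance = [0.71 + 0.70] − 0.92 = 1.41 − 0.92 = 0.49.
Reliability = 0.49 / 1.08 = 0.4537.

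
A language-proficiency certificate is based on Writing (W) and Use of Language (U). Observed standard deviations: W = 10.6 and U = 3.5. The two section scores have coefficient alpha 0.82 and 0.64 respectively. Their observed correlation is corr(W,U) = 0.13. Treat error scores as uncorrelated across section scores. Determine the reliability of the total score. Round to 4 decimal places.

Var(W+U) = 10.6² + 3.5² + 2·[10.6·3.5·0.13] = 124.61 + 9.646 = 134.256.
Because errors are independent across components, Cov(Tᵢ,Tⱼ) = Cov(Xᵢ,Xⱼ); the off-diagonal part of the true-score variance is the same as above.
True-score variance = [10.6²·0.82 + 3.5²·0.64] + 9.646 = 99.9752 + 9.646 = 109.621.
Reliability = 109.621 / 134.256 = 0.8165.

0.8165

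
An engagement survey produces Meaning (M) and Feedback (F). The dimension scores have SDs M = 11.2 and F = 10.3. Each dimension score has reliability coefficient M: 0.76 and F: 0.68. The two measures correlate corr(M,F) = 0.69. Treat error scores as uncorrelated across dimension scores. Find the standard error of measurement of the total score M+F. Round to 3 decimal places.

8.003

Var(total) = 231.53 + 159.197 = 390.727.
True-score variance = 167.476 + 159.197 = 326.672, so reliability = 0.8361.
Error variance = 390.727 − 326.672 = 64.0544; SEM = √64.0544 = 8.003.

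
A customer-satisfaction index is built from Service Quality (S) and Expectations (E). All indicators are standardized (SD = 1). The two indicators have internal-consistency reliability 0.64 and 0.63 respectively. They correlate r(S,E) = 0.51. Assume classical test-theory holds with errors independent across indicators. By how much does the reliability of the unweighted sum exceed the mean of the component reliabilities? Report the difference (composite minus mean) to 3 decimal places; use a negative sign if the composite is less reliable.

Var(sum) = 2 + 1.02 = 3.02; true-score variance = 1.27 + 1.02 = 2.29; composite reliability = 0.7583.
Mean component reliability = 0.6350.
Difference = 0.7583 − 0.6350 = 0.123.

0.123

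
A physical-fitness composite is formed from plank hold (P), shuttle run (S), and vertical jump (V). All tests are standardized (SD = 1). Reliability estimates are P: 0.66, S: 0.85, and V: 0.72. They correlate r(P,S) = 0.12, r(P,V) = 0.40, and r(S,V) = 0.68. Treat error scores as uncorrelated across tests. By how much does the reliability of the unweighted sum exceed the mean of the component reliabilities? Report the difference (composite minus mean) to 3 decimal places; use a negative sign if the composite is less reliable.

0.114

Var(sum) = 3 + 2.4 = 5.4; true-score variance = 2.23 + 2.4 = 4.63; composite reliability = 0.8574.
Mean component reliability = 0.7433.
Difference = 0.8574 − 0.7433 = 0.114.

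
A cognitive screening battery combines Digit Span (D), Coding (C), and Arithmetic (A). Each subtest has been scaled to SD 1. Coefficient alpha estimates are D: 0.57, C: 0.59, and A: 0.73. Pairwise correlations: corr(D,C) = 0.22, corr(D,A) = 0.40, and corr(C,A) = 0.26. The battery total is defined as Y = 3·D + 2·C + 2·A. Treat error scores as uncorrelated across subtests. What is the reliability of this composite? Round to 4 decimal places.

0.7515

Var(Y) = 3² + 2² + 2² + 2·[6·0.22 + 6·0.40 + 4·0.26] = 17 + 9.52 = 26.52.
With uncorrelated errors the cross-covariances are all true-score covariance, so they carry over unchanged; only the diagonal terms shrink to ρᵢσᵢ².
True-score variance = [3²·0.57 + 2²·0.59 + 2²·0.73] + 9.52 = 10.41 + 9.52 = 19.93.
Reliability = 19.93 / 26.52 = 0.7515.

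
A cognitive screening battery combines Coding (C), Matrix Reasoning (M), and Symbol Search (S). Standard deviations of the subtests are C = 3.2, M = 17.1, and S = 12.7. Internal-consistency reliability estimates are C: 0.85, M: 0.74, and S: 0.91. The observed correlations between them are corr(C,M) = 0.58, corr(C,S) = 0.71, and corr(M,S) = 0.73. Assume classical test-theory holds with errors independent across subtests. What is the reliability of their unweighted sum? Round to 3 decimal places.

Var(C+M+S) = 3.2² + 17.1² + 12.7² + 2·[3.2·17.1·0.58 + 3.2·12.7·0.71 + 17.1·12.7·0.73] = 463.94 + 438.252 = 902.192.
Because errors are independent across components, Cov(Tᵢ,Tⱼ) = Cov(Xᵢ,Xⱼ); the off-diagonal part of the true-score variance is the same as above.
True-score variance = [3.2²·0.85 + 17.1²·0.74 + 12.7²·0.91] + 438.252 = 371.861 + 438.252 = 810.114.
Reliability = 810.114 / 902.192 = 0.898.

0.898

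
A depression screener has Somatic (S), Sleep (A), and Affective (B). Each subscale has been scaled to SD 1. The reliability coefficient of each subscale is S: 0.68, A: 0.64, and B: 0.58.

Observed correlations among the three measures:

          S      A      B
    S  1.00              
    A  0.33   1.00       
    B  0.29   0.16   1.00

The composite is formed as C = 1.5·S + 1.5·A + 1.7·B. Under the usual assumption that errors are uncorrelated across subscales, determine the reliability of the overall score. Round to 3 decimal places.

Var(C) = 1.5² + 1.5² + 1.7² + 2·[2.25·0.33 + 2.55·0.29 + 2.55·0.16] = 7.39 + 3.78 = 11.17.
Because errors are independent across components, Cov(Tᵢ,Tⱼ) = Cov(Xᵢ,Xⱼ); the off-diagonal part of the true-score variance is the same as above.
True-score variance = [1.5²·0.68 + 1.5²·0.64 + 1.7²·0.58] + 3.78 = 4.6462 + 3.78 = 8.4262.
Reliability = 8.4262 / 11.17 = 0.754.

0.754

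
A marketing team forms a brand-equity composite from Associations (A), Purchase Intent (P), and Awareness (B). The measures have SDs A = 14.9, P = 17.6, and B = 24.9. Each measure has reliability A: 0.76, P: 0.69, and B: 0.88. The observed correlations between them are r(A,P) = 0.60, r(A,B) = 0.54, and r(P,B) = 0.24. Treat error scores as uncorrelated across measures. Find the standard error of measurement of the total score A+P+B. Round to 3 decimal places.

14.957

Var(total) = 1151.78 + 925.734 = 2077.51.
True-score variance = 928.071 + 925.734 = 1853.8, so reliability = 0.8923.
Error variance = 2077.51 − 1853.8 = 223.709; SEM = √223.709 = 14.957.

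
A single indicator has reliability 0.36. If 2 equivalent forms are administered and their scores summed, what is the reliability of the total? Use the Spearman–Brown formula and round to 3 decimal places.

0.529

ρ_k = kρ / (1 + (k−1)ρ) = 2·0.36 / (1 + 1·0.36) = 0.720 / 1.360 = 0.529.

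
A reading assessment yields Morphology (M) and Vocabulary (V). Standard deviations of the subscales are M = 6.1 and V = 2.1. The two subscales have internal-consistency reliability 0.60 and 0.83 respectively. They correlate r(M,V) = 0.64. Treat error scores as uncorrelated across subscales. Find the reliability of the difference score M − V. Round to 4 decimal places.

0.3802

Var(M−V) = 6.1² + 2.1² − 2·6.1·2.1·0.64 = 41.62 − 16.3968 = 25.2232.
Because errors are independent across components, Cov(Tᵢ,Tⱼ) = Cov(Xᵢ,Xⱼ); the off-diagonal part of the true-score variance is the same as above.
True-score variance = [6.1²·0.60 + 2.1²·0.83] − 16.3968 = 25.9863 − 16.3968 = 9.5895.
Reliability = 9.5895 / 25.2232 = 0.3802.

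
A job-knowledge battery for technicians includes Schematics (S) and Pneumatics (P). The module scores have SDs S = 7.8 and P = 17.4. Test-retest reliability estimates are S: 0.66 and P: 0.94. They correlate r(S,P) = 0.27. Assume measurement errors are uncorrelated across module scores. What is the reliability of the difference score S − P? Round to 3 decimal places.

Var(S−P) = 7.8² + 17.4² − 2·7.8·17.4·0.27 = 363.6 − 73.2888 = 290.311.
Because errors are independent across components, Cov(Tᵢ,Tⱼ) = Cov(Xᵢ,Xⱼ); the off-diagonal part of the true-score variance is the same as above.
True-score variance = [7.8²·0.66 + 17.4²·0.94] − 73.2888 = 324.749 − 73.2888 = 251.46.
Reliability = 251.46 / 290.311 = 0.866.

0.866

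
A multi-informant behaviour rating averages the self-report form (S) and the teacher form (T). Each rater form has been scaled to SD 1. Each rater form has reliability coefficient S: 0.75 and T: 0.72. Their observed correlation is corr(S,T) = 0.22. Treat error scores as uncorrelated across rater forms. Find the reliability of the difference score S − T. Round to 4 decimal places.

Var(S−T) = 1 + 1 − 2·0.22 = 2 − 0.44 = 1.56.
Under uncorrelated errors the observed covariances equal the true-score covariances, so only the own-variance terms attenuate.
True-score variance = [0.75 + 0.72] − 0.44 = 1.47 − 0.44 = 1.03.
Reliability = 1.03 / 1.56 = 0.6603.

0.6603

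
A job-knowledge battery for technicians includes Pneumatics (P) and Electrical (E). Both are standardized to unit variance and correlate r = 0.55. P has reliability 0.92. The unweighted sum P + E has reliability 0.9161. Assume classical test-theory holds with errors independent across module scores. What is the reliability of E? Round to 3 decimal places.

Var(P+E) = 2 + 2·0.55 = 3.100.
True-score variance = ρ_P + ρ_E + 2·0.55, so 0.9161 = (0.92 + ρ_E + 1.10) / 3.100.
ρ_E = 0.9161·3.100 − 0.92 − 1.10 = 0.820.

0.820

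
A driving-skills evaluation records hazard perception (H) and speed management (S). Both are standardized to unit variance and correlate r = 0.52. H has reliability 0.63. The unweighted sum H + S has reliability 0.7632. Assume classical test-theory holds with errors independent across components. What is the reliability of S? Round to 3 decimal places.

0.650

Var(H+S) = 2 + 2·0.52 = 3.040.
True-score variance = ρ_H + ρ_S + 2·0.52, so 0.7632 = (0.63 + ρ_S + 1.04) / 3.040.
ρ_S = 0.7632·3.040 − 0.63 − 1.04 = 0.650.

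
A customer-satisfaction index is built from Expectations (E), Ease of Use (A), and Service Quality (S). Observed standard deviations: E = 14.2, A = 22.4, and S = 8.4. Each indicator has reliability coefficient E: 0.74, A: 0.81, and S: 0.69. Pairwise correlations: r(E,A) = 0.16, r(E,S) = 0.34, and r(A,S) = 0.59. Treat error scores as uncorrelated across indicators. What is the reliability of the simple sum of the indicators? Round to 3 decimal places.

Var(E+A+S) = 14.2² + 22.4² + 8.4² + 2·[14.2·22.4·0.16 + 14.2·8.4·0.34 + 22.4·8.4·0.59] = 773.96 + 404.925 = 1178.88.
With uncorrelated errors the cross-covariances are all true-score covariance, so they carry over unchanged; only the diagonal terms shrink to ρᵢσᵢ².
True-score variance = [14.2²·0.74 + 22.4²·0.81 + 8.4²·0.69] + 404.925 = 604.326 + 404.925 = 1009.25.
Reliability = 1009.25 / 1178.88 = 0.856.

0.856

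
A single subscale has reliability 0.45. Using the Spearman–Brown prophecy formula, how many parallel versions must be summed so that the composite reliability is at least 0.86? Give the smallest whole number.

k ≥ ρ*(1−ρ₁)/(ρ₁(1−ρ*)) = 0.86·0.55 / (0.45·0.14) = 7.508.
Smallest integer k = 8.

8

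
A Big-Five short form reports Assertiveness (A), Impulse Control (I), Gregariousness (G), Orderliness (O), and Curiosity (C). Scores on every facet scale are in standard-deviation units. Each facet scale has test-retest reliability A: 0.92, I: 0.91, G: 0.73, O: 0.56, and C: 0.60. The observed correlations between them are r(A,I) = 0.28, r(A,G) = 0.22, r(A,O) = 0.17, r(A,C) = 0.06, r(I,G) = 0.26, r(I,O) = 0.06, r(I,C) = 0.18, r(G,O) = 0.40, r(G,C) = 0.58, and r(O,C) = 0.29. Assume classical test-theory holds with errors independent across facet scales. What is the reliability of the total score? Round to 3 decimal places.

Var(A+I+G+O+C) = 5 + 2·[0.28 + 0.22 + 0.17 + 0.06 + 0.26 + 0.06 + 0.18 + 0.40 + 0.58 + 0.29] = 5 + 5 = 10.
Under uncorrelated errors the observed covariances equal the true-score covariances, so only the own-variance terms attenuate.
True-score variance = [0.92 + 0.91 + 0.73 + 0.56 + 0.60] + 5 = 3.72 + 5 = 8.72.
Reliability = 8.72 / 10 = 0.872.

0.872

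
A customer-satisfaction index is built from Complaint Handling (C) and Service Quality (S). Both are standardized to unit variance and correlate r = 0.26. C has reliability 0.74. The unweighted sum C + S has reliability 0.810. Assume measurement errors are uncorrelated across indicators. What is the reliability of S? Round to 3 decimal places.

Var(C+S) = 2 + 2·0.26 = 2.520.
True-score variance = ρ_C + ρ_S + 2·0.26, so 0.810 = (0.74 + ρ_S + 0.52) / 2.520.
ρ_S = 0.810·2.520 − 0.74 − 0.52 = 0.781.

0.781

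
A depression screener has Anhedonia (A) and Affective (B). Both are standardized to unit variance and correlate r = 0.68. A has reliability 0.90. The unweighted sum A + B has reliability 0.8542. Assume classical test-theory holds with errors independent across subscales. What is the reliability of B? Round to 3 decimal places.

Var(A+B) = 2 + 2·0.68 = 3.360.
True-score variance = ρ_A + ρ_B + 2·0.68, so 0.8542 = (0.90 + ρ_B + 1.36) / 3.360.
ρ_B = 0.8542·3.360 − 0.90 − 1.36 = 0.610.

0.610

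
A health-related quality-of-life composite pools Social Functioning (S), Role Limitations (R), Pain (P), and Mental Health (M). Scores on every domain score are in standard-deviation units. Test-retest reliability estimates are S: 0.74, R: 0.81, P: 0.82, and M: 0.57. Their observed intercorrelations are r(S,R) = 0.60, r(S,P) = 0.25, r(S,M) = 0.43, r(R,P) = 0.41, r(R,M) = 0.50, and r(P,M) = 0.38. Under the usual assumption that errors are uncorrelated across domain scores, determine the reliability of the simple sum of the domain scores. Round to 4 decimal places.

Var(S+R+P+M) = 4 + 2·[0.60 + 0.25 + 0.43 + 0.41 + 0.50 + 0.38] = 4 + 5.14 = 9.14.
With uncorrelated errors the cross-covariances are all true-score covariance, so they carry over unchanged; only the diagonal terms shrink to ρᵢσᵢ².
True-score variance = [0.74 + 0.81 + 0.82 + 0.57] + 5.14 = 2.94 + 5.14 = 8.08.
Reliability = 8.08 / 9.14 = 0.8840.

0.8840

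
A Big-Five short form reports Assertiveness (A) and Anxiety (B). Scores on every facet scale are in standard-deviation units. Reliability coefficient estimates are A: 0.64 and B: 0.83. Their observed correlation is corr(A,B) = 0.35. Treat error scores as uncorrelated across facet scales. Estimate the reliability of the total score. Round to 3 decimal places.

Var(A+B) = 2 + 2·[0.35] = 2 + 0.7 = 2.7.
Under uncorrelated errors the observed covariances equal the true-score covariances, so only the own-variance terms attenuate.
True-score variance = [0.64 + 0.83] + 0.7 = 1.47 + 0.7 = 2.17.
Reliability = 2.17 / 2.7 = 0.804.

0.804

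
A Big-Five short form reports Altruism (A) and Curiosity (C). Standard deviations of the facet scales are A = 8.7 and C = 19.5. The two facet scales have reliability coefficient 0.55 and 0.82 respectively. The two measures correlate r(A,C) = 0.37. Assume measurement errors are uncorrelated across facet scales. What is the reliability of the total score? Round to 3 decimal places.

0.824

Var(A+C) = 8.7² + 19.5² + 2·[8.7·19.5·0.37] = 455.94 + 125.541 = 581.481.
Under uncorrelated errors the observed covariances equal the true-score covariances, so only the own-variance terms attenuate.
True-score variance = [8.7²·0.55 + 19.5²·0.82] + 125.541 = 353.435 + 125.541 = 478.976.
Reliability = 478.976 / 581.481 = 0.824.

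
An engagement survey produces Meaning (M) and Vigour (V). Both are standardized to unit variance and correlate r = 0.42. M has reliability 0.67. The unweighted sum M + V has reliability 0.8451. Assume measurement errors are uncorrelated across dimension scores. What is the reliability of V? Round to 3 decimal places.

0.890

Var(M+V) = 2 + 2·0.42 = 2.840.
True-score variance = ρ_M + ρ_V + 2·0.42, so 0.8451 = (0.67 + ρ_V + 0.84) / 2.840.
ρ_V = 0.8451·2.840 − 0.67 − 0.84 = 0.890.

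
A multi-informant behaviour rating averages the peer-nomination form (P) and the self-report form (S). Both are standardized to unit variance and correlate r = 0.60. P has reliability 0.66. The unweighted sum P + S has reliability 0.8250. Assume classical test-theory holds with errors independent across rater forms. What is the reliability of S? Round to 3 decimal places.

Var(P+S) = 2 + 2·0.60 = 3.200.
True-score variance = ρ_P + ρ_S + 2·0.60, so 0.8250 = (0.66 + ρ_S + 1.20) / 3.200.
ρ_S = 0.8250·3.200 − 0.66 − 1.20 = 0.780.

0.780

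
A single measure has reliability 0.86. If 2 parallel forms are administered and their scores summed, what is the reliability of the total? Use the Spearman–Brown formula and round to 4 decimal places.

ρ_k = kρ / (1 + (k−1)ρ) = 2·0.86 / (1 + 1·0.86) = 1.720 / 1.860 = 0.9247.

0.9247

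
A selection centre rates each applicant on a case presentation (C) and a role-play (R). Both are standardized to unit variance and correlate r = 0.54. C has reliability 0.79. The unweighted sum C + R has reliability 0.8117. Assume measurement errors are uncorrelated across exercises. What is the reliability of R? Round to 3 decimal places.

0.630

Var(C+R) = 2 + 2·0.54 = 3.080.
True-score variance = ρ_C + ρ_R + 2·0.54, so 0.8117 = (0.79 + ρ_R + 1.08) / 3.080.
ρ_R = 0.8117·3.080 − 0.79 − 1.08 = 0.630.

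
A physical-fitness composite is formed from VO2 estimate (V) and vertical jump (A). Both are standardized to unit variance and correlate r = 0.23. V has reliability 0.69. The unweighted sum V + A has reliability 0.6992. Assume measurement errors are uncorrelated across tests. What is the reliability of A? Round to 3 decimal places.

Var(V+A) = 2 + 2·0.23 = 2.460.
True-score variance = ρ_V + ρ_A + 2·0.23, so 0.6992 = (0.69 + ρ_A + 0.46) / 2.460.
ρ_A = 0.6992·2.460 − 0.69 − 0.46 = 0.570.

0.570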